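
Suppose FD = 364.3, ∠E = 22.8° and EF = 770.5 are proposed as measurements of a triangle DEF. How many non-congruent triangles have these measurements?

2

EF·sin E = 770.5·sin(22.8°) ≈ 298.6.
Since EF sin E < FD < EF (298.6 < 364.3 < 770.5), two triangles exist.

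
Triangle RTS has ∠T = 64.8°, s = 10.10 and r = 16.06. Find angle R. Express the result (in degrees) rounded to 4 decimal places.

∠R ≈ 77.3482°

By the law of cosines, t² = s² + r² − 2·s·r·cos T = 221.81, so t ≈ 14.893.
Law of cosines again: cos R = (t² + s² − r²)/(2·t·s) ≈ 0.21903, so ∠R ≈ 77.35°.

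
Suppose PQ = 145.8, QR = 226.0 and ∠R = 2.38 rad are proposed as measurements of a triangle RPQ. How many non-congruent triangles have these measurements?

QR·sin R = 226.0·sin(2.38 rad) ≈ 156.
Since ∠R is not acute, a triangle exists only if PQ > QR; here PQ ≤ QR, so there is no triangle.

0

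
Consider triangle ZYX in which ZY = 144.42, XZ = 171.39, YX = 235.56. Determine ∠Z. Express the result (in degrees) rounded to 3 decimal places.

∠Z ≈ 96.096°

By the law of cosines, cos Z = (XZ² + ZY² − YX²) / (2·XZ·ZY) ≈ -0.10619, so ∠Z ≈ 96.10°.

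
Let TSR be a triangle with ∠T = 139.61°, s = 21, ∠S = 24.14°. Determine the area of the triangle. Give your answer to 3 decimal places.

The third angle is ∠R = 180° − ∠T − ∠S = 16.25°.
Law of sines: t = s·sin T/sin S ≈ 33.273.
Law of sines: r = s·sin R/sin S ≈ 14.369.
Area = ½·s·t·sin R ≈ 97.764.

area ≈ 97.764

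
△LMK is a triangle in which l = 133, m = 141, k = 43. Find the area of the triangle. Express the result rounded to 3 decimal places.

Semiperimeter s = (133 + 141 + 43)/2 = 158.5.
Heron's formula: area = √(158.5·25.5·17.5·115.5) ≈ 2858.2.

area ≈ 2858.214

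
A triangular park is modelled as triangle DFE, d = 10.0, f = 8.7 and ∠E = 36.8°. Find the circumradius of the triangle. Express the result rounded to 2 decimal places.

By the law of cosines, e² = d² + f² − 2·d·f·cos E = 36.363, so e ≈ 6.0302.
Area = ½·d·f·sin E ≈ 26.058.
Circumradius = e/(2 sin E) ≈ 5.0333.

5.03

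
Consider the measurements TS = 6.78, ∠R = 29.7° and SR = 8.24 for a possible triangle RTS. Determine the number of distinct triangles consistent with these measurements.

2

SR·sin R = 8.24·sin(29.7°) ≈ 4.083.
Since SR sin R < TS < SR (4.083 < 6.78 < 8.24), two triangles exist.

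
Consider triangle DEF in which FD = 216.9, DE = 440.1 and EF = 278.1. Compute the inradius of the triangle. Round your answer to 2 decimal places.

Semiperimeter s = (278.1 + 216.9 + 440.1)/2 = 467.55.
Heron's formula: area = √(467.55·189.45·250.65·27.45) ≈ 24687.
Inradius = area/s = 24687/467.55 ≈ 52.801.

r ≈ 52.80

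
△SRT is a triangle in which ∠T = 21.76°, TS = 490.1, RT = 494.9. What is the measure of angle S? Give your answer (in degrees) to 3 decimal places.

By the law of cosines, SR² = RT² + TS² − 2·RT·TS·cos T = 34589, so SR ≈ 185.98.
Law of cosines again: cos S = (TS² + SR² − RT²)/(2·TS·SR) ≈ 0.16380, so ∠S ≈ 80.57°.

∠S ≈ 80.572°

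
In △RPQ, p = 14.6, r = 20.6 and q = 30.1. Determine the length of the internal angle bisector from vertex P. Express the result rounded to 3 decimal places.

By the law of cosines, cos P = (q² + r² − p²) / (2·q·r) ≈ 0.90089, so ∠P ≈ 25.72°.
The bisector from P has length 2·q·r·cos(∠P/2)/(q+r) ≈ 23.846.

t_P ≈ 23.846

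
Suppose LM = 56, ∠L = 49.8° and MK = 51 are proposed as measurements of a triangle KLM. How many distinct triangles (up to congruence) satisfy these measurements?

LM·sin L = 56·sin(49.8°) ≈ 42.77.
Since LM sin L < MK < LM (42.77 < 51 < 56), two triangles exist.

2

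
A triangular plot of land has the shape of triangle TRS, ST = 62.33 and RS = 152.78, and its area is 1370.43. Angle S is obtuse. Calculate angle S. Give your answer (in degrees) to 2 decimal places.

From area = ½·RS·ST·sin S, we get sin S = 2·area/(RS·ST) ≈ 0.28782.
Taking the obtuse solution, ∠S ≈ 163.27°.

163.27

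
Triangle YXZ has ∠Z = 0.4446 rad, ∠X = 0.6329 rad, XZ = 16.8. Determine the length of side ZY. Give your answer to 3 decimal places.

The third angle is ∠Y = π − ∠X − ∠Z = 2.0641 rad.
Law of sines: ZY = XZ·sin X/sin Y ≈ 11.282.

11.282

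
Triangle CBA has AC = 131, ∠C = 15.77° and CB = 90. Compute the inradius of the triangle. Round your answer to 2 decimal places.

r ≈ 11.79

By the law of cosines, BA² = AC² + CB² − 2·AC·CB·cos C = 2568.5, so BA ≈ 50.681.
Area = ½·AC·CB·sin C ≈ 1602.1.
Semiperimeter s = (50.681+131+90)/2 = 135.84.
Inradius = area/s = 1602.1/135.84 ≈ 11.794.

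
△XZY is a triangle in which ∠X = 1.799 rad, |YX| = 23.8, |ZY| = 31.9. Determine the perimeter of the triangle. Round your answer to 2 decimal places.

Law of sines: sin Z = |YX|·sin X/|ZY| ≈ 0.72674.
Since |ZY| ≥ |YX|, only the acute value applies: ∠Z ≈ 0.814 rad.
Then ∠Y = π − ∠X − ∠Z ≈ 0.529 rad.
Law of sines gives |XZ| = |ZY|·sin Y/sin X ≈ 16.528.
Semiperimeter s = (31.9+23.8+16.528)/2 = 36.114.
Perimeter = 31.9 + 23.8 + 16.528 = 72.228.

perimeter ≈ 72.23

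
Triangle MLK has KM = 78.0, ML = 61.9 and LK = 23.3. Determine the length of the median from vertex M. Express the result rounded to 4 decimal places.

Median from M: ½√(2·KM² + 2·ML² − LK²) ≈ 69.441.

69.4412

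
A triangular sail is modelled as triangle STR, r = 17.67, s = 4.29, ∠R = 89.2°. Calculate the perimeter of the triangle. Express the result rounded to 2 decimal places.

39.16

Law of sines: sin S = s·sin R/r ≈ 0.24276.
Since r ≥ s, only the acute value applies: ∠S ≈ 14.05°.
Then ∠T = 180° − ∠R − ∠S ≈ 76.75°.
Law of sines gives t = r·sin T/sin R ≈ 17.201.
Semiperimeter p = (4.29+17.201+17.67)/2 = 19.581.
Perimeter = 4.29 + 17.201 + 17.67 = 39.161.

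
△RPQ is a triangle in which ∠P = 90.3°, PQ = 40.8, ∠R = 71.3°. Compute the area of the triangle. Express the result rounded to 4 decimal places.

The third angle is ∠Q = 180° − ∠R − ∠P = 18.40°.
Law of sines: QR = PQ·sin P/sin R ≈ 43.073.
Law of sines: RP = PQ·sin Q/sin R ≈ 13.596.
Area = ½·PQ·QR·sin Q ≈ 277.36.

277.3591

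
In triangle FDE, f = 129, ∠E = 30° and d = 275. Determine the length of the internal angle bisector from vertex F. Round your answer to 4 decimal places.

210.5268

By the law of cosines, e² = f² + d² − 2·f·d·cos E = 30821, so e ≈ 175.56.
Law of cosines again: cos F = (d² + e² − f²)/(2·d·e) ≈ 0.93007, so ∠F ≈ 21.56°.
The bisector from F has length 2·d·e·cos(∠F/2)/(d+e) ≈ 210.53.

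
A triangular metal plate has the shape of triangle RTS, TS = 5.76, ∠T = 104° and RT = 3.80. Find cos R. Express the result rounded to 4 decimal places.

By the law of cosines, SR² = RT² + TS² − 2·RT·TS·cos T = 58.208, so SR ≈ 7.6294.
Law of cosines again: cos R = (SR² + RT² − TS²)/(2·SR·RT) ≈ 0.68072, so ∠R ≈ 47.10°.

0.6807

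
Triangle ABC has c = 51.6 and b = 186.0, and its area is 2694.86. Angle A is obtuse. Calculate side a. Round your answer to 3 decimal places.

230.524

From area = ½·b·c·sin A, we get sin A = 2·area/(b·c) ≈ 0.56157.
Taking the obtuse solution, ∠A ≈ 145.84°.
Law of cosines then gives a ≈ 230.52.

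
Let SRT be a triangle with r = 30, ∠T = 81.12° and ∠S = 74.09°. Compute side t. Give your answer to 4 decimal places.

70.6913

The third angle is ∠R = 180° − ∠T − ∠S = 24.79°.
Law of sines: t = r·sin T/sin R ≈ 70.691.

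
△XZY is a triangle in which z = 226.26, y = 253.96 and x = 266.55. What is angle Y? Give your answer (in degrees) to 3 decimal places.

By the law of cosines, cos Y = (x² + z² − y²) / (2·x·z) ≈ 0.47875, so ∠Y ≈ 61.40°.

∠Y ≈ 61.396°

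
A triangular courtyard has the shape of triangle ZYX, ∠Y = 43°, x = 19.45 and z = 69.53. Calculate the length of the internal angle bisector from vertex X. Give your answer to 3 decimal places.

By the law of cosines, y² = x² + z² − 2·x·z·cos Y = 3234.6, so y ≈ 56.874.
Law of cosines again: cos X = (z² + y² − x²)/(2·z·y) ≈ 0.97242, so ∠X ≈ 13.49°.
The bisector from X has length 2·z·y·cos(∠X/2)/(z+y) ≈ 62.135.

t_X ≈ 62.135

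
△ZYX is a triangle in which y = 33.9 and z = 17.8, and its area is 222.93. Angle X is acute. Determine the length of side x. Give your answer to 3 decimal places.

From area = ½·z·y·sin X, we get sin X = 2·area/(z·y) ≈ 0.73889.
Taking the acute solution, ∠X ≈ 47.64°.
Law of cosines then gives x ≈ 25.551.

25.551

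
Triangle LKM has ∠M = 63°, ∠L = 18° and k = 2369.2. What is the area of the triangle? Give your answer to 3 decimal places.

area ≈ 782378.259

The third angle is ∠K = 180° − ∠M − ∠L = 99.00°.
Law of sines: l = k·sin L/sin K ≈ 741.25.
Law of sines: m = k·sin M/sin K ≈ 2137.3.
Area = ½·k·l·sin M ≈ 7.8238e+05.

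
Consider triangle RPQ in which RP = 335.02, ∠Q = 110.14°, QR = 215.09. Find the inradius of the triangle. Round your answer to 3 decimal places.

Law of sines: sin P = QR·sin Q/RP ≈ 0.60276.
Since RP ≥ QR, only the acute value applies: ∠P ≈ 37.07°.
Then ∠R = 180° − ∠Q − ∠P ≈ 32.79°.
Law of sines gives PQ = RP·sin R/sin Q ≈ 193.26.
Area = ½·RP·QR·sin R ≈ 19513.
Semiperimeter s = (193.26+215.09+335.02)/2 = 371.69.
Inradius = area/s = 19513/371.69 ≈ 52.5.

r ≈ 52.500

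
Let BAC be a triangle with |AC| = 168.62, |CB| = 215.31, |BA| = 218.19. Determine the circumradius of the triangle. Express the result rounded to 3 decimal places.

By the law of cosines, cos B = (|CB|² + |BA|² − |AC|²) / (2·|CB|·|BA|) ≈ 0.69747, so ∠B ≈ 45.78°.
Circumradius = |AC|/(2 sin B) ≈ 117.65.

R ≈ 117.651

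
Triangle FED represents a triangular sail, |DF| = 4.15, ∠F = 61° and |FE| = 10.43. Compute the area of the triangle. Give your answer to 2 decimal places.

Area = ½·|DF|·|FE|·sin F ≈ 18.929.

area ≈ 18.93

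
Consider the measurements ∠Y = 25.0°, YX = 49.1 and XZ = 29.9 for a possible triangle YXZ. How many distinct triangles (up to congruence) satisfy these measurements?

YX·sin Y = 49.1·sin(25.0°) ≈ 20.75.
Since YX sin Y < XZ < YX (20.75 < 29.9 < 49.1), two triangles exist.

2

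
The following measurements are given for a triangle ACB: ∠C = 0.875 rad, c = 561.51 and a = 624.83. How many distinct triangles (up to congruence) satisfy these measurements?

a·sin C = 624.83·sin(0.875 rad) ≈ 479.6.
Since a sin C < c < a (479.6 < 561.51 < 624.83), two triangles exist.

2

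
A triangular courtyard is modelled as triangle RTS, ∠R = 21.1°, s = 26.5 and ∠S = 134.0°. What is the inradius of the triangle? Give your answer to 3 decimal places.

The third angle is ∠T = 180° − ∠S − ∠R = 24.90°.
Law of sines: r = s·sin R/sin S ≈ 13.262.
Law of sines: t = s·sin T/sin S ≈ 15.511.
Area = ½·s·r·sin T ≈ 73.985.
Semiperimeter p = (13.262+15.511+26.5)/2 = 27.636.
Inradius = area/p = 73.985/27.636 ≈ 2.6771.

2.677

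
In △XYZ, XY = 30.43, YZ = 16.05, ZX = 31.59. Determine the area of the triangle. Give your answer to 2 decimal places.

Semiperimeter s = (16.05 + 31.59 + 30.43)/2 = 39.035.
Heron's formula: area = √(39.035·22.985·7.445·8.605) ≈ 239.75.

239.75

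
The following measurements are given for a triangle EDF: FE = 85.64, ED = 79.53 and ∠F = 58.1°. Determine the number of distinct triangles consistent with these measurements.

FE·sin F = 85.64·sin(58.1°) ≈ 72.71.
Since FE sin F < ED < FE (72.71 < 79.53 < 85.64), two triangles exist.

2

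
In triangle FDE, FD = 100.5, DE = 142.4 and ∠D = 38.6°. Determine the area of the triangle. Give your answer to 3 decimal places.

area ≈ 4464.233

Area = ½·FD·DE·sin D ≈ 4464.2.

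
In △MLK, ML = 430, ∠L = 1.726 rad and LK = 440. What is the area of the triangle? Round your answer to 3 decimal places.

area ≈ 93462.914

Area = ½·ML·LK·sin L ≈ 93463.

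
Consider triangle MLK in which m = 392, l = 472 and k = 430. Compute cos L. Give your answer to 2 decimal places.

0.34

By the law of cosines, cos L = (k² + m² − l²) / (2·k·m) ≈ 0.34344, so ∠L ≈ 69.91°.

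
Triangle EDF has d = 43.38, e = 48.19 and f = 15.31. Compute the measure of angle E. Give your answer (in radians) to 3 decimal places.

∠E ≈ 1.727 rad

By the law of cosines, cos E = (d² + f² − e²) / (2·d·f) ≈ -0.15513, so ∠E ≈ 1.7266 rad.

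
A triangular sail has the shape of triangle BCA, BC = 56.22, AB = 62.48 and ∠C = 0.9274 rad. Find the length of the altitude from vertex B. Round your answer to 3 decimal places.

h_B ≈ 44.980

Law of sines: sin A = BC·sin C/AB ≈ 0.71990.
Since AB ≥ BC, only the acute value applies: ∠A ≈ 0.8037 rad.
Then ∠B = π − ∠C − ∠A ≈ 1.4105 rad.
Law of sines gives CA = AB·sin B/sin C ≈ 77.093.
Area = ½·AB·BC·sin B ≈ 1733.8.
The altitude from B has length 2·area/CA ≈ 44.98.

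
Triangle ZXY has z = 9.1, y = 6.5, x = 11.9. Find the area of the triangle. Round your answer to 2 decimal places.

Semiperimeter s = (9.1 + 11.9 + 6.5)/2 = 13.75.
Heron's formula: area = √(13.75·4.65·1.85·7.25) ≈ 29.284.

29.28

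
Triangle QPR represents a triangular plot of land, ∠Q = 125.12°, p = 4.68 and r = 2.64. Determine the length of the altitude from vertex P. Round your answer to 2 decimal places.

h_P ≈ 2.16

By the law of cosines, q² = p² + r² − 2·p·r·cos Q = 43.088, so q ≈ 6.5641.
Area = ½·p·r·sin Q ≈ 5.053.
The altitude from P has length 2·area/p ≈ 2.1594.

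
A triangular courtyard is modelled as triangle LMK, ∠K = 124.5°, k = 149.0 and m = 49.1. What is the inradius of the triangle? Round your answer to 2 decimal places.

Law of sines: sin M = m·sin K/k ≈ 0.27157.
Since k ≥ m, only the acute value applies: ∠M ≈ 15.76°.
Then ∠L = 180° − ∠K − ∠M ≈ 39.74°.
Law of sines gives l = k·sin L/sin K ≈ 115.59.
Area = ½·k·m·sin L ≈ 2338.6.
Semiperimeter s = (115.59+49.1+149)/2 = 156.84.
Inradius = area/s = 2338.6/156.84 ≈ 14.911.

r ≈ 14.91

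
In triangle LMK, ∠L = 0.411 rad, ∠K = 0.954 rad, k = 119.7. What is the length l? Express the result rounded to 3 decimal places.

The third angle is ∠M = π − ∠K − ∠L = 1.777 rad.
Law of sines: l = k·sin L/sin K ≈ 58.626.

58.626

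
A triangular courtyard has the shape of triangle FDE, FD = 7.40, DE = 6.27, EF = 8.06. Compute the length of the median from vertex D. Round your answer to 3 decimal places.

5.549

Median from D: ½√(2·FD² + 2·DE² − EF²) ≈ 5.5494.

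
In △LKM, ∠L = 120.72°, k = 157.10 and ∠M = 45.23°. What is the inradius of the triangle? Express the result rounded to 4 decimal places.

The third angle is ∠K = 180° − ∠M − ∠L = 14.05°.
Law of sines: l = k·sin L/sin K ≈ 556.31.
Law of sines: m = k·sin M/sin K ≈ 459.41.
Area = ½·k·l·sin M ≈ 31023.
Semiperimeter s = (556.31+157.1+459.41)/2 = 586.41.
Inradius = area/s = 31023/586.41 ≈ 52.903.

52.9032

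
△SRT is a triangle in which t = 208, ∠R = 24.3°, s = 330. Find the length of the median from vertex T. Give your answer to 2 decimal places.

239.08

By the law of cosines, r² = t² + s² − 2·t·s·cos R = 27047, so r ≈ 164.46.
Median from T: ½√(2·s² + 2·r² − t²) ≈ 239.08.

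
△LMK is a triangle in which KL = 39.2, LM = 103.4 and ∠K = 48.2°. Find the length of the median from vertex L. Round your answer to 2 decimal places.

m_L ≈ 46.78

Law of sines: sin M = KL·sin K/LM ≈ 0.28262.
Since LM ≥ KL, only the acute value applies: ∠M ≈ 16.42°.
Then ∠L = 180° − ∠K − ∠M ≈ 115.38°.
Law of sines gives MK = LM·sin L/sin K ≈ 125.31.
Median from L: ½√(2·KL² + 2·LM² − MK²) ≈ 46.779.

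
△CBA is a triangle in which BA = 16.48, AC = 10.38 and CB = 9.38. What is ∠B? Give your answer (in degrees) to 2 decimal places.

By the law of cosines, cos B = (CB² + BA² − AC²) / (2·CB·BA) ≈ 0.81455, so ∠B ≈ 35.46°.

∠B ≈ 35.46°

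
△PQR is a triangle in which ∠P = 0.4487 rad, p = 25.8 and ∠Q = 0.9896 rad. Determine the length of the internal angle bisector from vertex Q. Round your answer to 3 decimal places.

The third angle is ∠R = π − ∠P − ∠Q = 1.7033 rad.
Law of sines: q = p·sin Q/sin P ≈ 49.71.
Law of sines: r = p·sin R/sin P ≈ 58.954.
The bisector from Q has length 2·r·p·cos(∠Q/2)/(r+p) ≈ 31.588.

31.588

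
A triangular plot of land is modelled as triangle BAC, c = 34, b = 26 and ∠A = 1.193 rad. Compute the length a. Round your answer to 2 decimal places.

34.35

By the law of cosines, a² = c² + b² − 2·c·b·cos A = 1179.8, so a ≈ 34.349.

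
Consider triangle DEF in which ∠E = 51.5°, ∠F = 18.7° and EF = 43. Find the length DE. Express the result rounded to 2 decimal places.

14.65

The third angle is ∠D = 180° − ∠E − ∠F = 109.80°.
Law of sines: DE = EF·sin F/sin D ≈ 14.653.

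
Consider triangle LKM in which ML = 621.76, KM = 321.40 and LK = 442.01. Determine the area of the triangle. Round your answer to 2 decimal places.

Semiperimeter s = (321.4 + 621.76 + 442.01)/2 = 692.59.
Heron's formula: area = √(692.59·371.19·70.825·250.58) ≈ 67545.

area ≈ 67545.11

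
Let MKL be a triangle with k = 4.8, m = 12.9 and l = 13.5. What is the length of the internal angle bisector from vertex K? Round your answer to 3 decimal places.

By the law of cosines, cos K = (l² + m² − k²) / (2·l·m) ≈ 0.93488, so ∠K ≈ 20.79°.
The bisector from K has length 2·l·m·cos(∠K/2)/(l+m) ≈ 12.977.

t_K ≈ 12.977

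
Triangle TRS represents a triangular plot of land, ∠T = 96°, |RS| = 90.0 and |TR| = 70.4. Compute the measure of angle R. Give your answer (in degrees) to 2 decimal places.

32.93

Law of sines: sin S = |TR|·sin T/|RS| ≈ 0.77794.
Since |RS| ≥ |TR|, only the acute value applies: ∠S ≈ 51.07°.
Then ∠R = 180° − ∠T − ∠S ≈ 32.93°.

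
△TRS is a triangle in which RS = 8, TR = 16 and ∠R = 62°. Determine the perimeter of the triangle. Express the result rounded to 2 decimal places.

By the law of cosines, ST² = TR² + RS² − 2·TR·RS·cos R = 199.82, so ST ≈ 14.136.
Semiperimeter s = (8+14.136+16)/2 = 19.068.
Perimeter = 8 + 14.136 + 16 = 38.136.

38.14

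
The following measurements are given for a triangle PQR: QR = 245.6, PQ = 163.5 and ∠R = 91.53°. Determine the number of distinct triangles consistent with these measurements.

0

QR·sin R = 245.6·sin(91.53°) ≈ 245.5.
Since ∠R is not acute, a triangle exists only if PQ > QR; here PQ ≤ QR, so there is no triangle.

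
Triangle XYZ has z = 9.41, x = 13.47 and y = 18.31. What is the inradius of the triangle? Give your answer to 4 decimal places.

Semiperimeter s = (13.47 + 18.31 + 9.41)/2 = 20.595.
Heron's formula: area = √(20.595·7.125·2.285·11.185) ≈ 61.24.
Inradius = area/s = 61.24/20.595 ≈ 2.9735.

r ≈ 2.9735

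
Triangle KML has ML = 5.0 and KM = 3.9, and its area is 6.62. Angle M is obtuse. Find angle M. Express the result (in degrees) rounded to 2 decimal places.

From area = ½·KM·ML·sin M, we get sin M = 2·area/(KM·ML) ≈ 0.67897.
Taking the obtuse solution, ∠M ≈ 137.24°.

∠M ≈ 137.24°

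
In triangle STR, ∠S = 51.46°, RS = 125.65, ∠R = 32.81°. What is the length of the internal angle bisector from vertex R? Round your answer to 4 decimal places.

The third angle is ∠T = 180° − ∠R − ∠S = 95.73°.
Law of sines: TR = RS·sin S/sin T ≈ 98.774.
Law of sines: ST = RS·sin R/sin T ≈ 68.426.
The bisector from R has length 2·TR·RS·cos(∠R/2)/(TR+RS) ≈ 106.1.

t_R ≈ 106.0998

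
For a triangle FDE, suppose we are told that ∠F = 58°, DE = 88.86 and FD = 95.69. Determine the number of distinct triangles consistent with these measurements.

FD·sin F = 95.69·sin(58°) ≈ 81.15.
Since FD sin F < DE < FD (81.15 < 88.86 < 95.69), two triangles exist.

2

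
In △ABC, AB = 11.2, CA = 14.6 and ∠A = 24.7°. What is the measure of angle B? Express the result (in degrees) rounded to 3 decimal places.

By the law of cosines, BC² = CA² + AB² − 2·CA·AB·cos A = 41.481, so BC ≈ 6.4406.
Law of cosines again: cos B = (AB² + BC² − CA²)/(2·AB·BC) ≈ -0.32050, so ∠B ≈ 108.69°.

∠B ≈ 108.693°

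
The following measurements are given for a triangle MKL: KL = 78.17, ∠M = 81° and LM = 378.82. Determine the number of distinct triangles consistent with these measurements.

LM·sin M = 378.82·sin(81°) ≈ 374.2.
Since KL = 78.17 < 374.2 = LM sin M, no triangle exists.

0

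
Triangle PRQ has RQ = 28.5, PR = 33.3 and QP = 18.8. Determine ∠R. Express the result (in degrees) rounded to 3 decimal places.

34.317

By the law of cosines, cos R = (PR² + RQ² − QP²) / (2·PR·RQ) ≈ 0.82593, so ∠R ≈ 34.32°.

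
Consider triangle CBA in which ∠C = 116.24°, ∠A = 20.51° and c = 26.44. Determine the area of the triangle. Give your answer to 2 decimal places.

93.55

The third angle is ∠B = 180° − ∠A − ∠C = 43.25°.
Law of sines: b = c·sin B/sin C ≈ 20.198.
Law of sines: a = c·sin A/sin C ≈ 10.328.
Area = ½·c·b·sin A ≈ 93.553.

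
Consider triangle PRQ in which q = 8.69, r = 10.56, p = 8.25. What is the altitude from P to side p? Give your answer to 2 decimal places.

Semiperimeter s = (8.25 + 10.56 + 8.69)/2 = 13.75.
Heron's formula: area = √(13.75·5.5·3.19·5.06) ≈ 34.938.
The altitude from P has length 2·area/p ≈ 8.4699.

8.47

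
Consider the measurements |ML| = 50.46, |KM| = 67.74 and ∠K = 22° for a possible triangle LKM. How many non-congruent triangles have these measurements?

|KM|·sin K = 67.74·sin(22°) ≈ 25.38.
Since |KM| sin K < |ML| < |KM| (25.38 < 50.46 < 67.74), two triangles exist.

2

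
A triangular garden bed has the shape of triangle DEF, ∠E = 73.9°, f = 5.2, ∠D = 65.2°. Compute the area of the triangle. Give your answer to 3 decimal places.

area ≈ 18.010

The third angle is ∠F = 180° − ∠D − ∠E = 40.90°.
Law of sines: d = f·sin D/sin F ≈ 7.2096.
Law of sines: e = f·sin E/sin F ≈ 7.6306.
Area = ½·f·d·sin E ≈ 18.01.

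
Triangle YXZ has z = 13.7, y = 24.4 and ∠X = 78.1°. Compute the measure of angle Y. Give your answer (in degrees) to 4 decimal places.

By the law of cosines, x² = z² + y² − 2·z·y·cos X = 645.19, so x ≈ 25.401.
Law of cosines again: cos Y = (x² + z² − y²)/(2·x·z) ≈ 0.34128, so ∠Y ≈ 70.05°.

70.0454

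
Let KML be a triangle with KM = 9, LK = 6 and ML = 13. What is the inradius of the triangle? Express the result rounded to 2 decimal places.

r ≈ 1.69

Semiperimeter s = (13 + 6 + 9)/2 = 14.
Heron's formula: area = √(14·1·8·5) ≈ 23.664.
Inradius = area/s = 23.664/14 ≈ 1.6903.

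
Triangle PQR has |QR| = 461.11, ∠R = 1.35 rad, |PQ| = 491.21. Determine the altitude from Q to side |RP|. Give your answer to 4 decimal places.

h_Q ≈ 449.9158

Law of sines: sin P = |QR|·sin R/|PQ| ≈ 0.91593.
Since |PQ| ≥ |QR|, only the acute value applies: ∠P ≈ 1.158 rad.
Then ∠Q = π − ∠R − ∠P ≈ 0.634 rad.
Law of sines gives |RP| = |PQ|·sin Q/sin R ≈ 298.12.
Area = ½·|PQ|·|QR|·sin Q ≈ 67065.
The altitude from Q has length 2·area/|RP| ≈ 449.92.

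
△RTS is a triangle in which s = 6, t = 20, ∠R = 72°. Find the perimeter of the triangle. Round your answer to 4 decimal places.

perimeter ≈ 45.0220

By the law of cosines, r² = t² + s² − 2·t·s·cos R = 361.84, so r ≈ 19.022.
Semiperimeter p = (19.022+20+6)/2 = 22.511.
Perimeter = 19.022 + 20 + 6 = 45.022.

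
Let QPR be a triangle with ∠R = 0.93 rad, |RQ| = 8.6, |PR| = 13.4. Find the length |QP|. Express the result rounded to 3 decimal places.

10.758

By the law of cosines, |QP|² = |PR|² + |RQ|² − 2·|PR|·|RQ|·cos R = 115.73, so |QP| ≈ 10.758.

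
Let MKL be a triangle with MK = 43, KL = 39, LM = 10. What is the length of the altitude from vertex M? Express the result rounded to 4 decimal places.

9.5632

Semiperimeter s = (39 + 10 + 43)/2 = 46.
Heron's formula: area = √(46·7·36·3) ≈ 186.48.
The altitude from M has length 2·area/KL ≈ 9.5632.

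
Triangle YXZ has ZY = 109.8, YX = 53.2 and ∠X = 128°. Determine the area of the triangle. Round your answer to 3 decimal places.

Law of sines: sin Z = YX·sin X/ZY ≈ 0.38180.
Since ZY ≥ YX, only the acute value applies: ∠Z ≈ 22.45°.
Then ∠Y = 180° − ∠X − ∠Z ≈ 29.55°.
Law of sines gives XZ = ZY·sin Y/sin X ≈ 68.729.
Area = ½·ZY·YX·sin Y ≈ 1440.6.

area ≈ 1440.628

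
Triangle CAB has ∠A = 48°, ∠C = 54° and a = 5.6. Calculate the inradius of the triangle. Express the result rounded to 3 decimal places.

The third angle is ∠B = 180° − ∠C − ∠A = 78.00°.
Law of sines: c = a·sin C/sin A ≈ 6.0964.
Law of sines: b = a·sin B/sin A ≈ 7.3709.
Area = ½·a·c·sin B ≈ 16.697.
Semiperimeter s = (6.0964+5.6+7.3709)/2 = 9.5336.
Inradius = area/s = 16.697/9.5336 ≈ 1.7514.

r ≈ 1.751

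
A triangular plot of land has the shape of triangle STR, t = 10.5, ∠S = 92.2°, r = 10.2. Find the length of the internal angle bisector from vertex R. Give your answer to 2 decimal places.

By the law of cosines, s² = t² + r² − 2·t·r·cos S = 222.51, so s ≈ 14.917.
Law of cosines again: cos R = (s² + t² − r²)/(2·s·t) ≈ 0.73015, so ∠R ≈ 43.10°.
The bisector from R has length 2·s·t·cos(∠R/2)/(s+t) ≈ 11.463.

t_R ≈ 11.46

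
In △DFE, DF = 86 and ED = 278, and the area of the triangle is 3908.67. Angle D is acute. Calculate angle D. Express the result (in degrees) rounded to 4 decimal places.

19.0853

From area = ½·ED·DF·sin D, we get sin D = 2·area/(ED·DF) ≈ 0.32698.
Taking the acute solution, ∠D ≈ 19.09°.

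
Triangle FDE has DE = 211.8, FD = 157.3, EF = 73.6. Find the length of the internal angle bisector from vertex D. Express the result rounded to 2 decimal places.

By the law of cosines, cos D = (FD² + DE² − EF²) / (2·FD·DE) ≈ 0.96328, so ∠D ≈ 15.57°.
The bisector from D has length 2·FD·DE·cos(∠D/2)/(FD+DE) ≈ 178.86.

t_D ≈ 178.86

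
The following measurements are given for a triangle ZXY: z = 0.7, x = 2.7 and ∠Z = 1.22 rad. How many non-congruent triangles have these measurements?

0

x·sin Z = 2.7·sin(1.22 rad) ≈ 2.536.
Since z = 0.7 < 2.536 = x sin Z, no triangle exists.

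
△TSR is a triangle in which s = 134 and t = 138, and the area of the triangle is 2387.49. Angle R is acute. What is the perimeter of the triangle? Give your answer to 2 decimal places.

From area = ½·t·s·sin R, we get sin R = 2·area/(t·s) ≈ 0.25822.
Taking the acute solution, ∠R ≈ 14.96°.
Law of cosines then gives r ≈ 35.641.
Perimeter = 138 + 134 + 35.641 = 307.64.

307.64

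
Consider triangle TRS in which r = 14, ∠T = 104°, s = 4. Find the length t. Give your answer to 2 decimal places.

15.46

By the law of cosines, t² = r² + s² − 2·r·s·cos T = 239.1, so t ≈ 15.463.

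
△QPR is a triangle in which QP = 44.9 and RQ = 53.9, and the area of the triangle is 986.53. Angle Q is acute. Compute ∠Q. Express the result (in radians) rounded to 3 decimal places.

From area = ½·RQ·QP·sin Q, we get sin Q = 2·area/(RQ·QP) ≈ 0.81528.
Taking the acute solution, ∠Q ≈ 0.953 rad.

0.953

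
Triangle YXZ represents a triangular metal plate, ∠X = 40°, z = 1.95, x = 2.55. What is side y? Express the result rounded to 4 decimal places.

Law of sines: sin Z = z·sin X/x ≈ 0.49154.
Since x ≥ z, only the acute value applies: ∠Z ≈ 29.44°.
Then ∠Y = 180° − ∠X − ∠Z ≈ 110.56°.
Law of sines gives y = x·sin Y/sin X ≈ 3.7145.

3.7145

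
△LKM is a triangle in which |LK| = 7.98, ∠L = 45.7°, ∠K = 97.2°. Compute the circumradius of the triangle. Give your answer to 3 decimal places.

The third angle is ∠M = 180° − ∠L − ∠K = 37.10°.
Law of sines: |KM| = |LK|·sin L/sin M ≈ 9.4681.
Law of sines: |ML| = |LK|·sin K/sin M ≈ 13.125.
Circumradius = |LK|/(2 sin M) ≈ 6.6146.

6.615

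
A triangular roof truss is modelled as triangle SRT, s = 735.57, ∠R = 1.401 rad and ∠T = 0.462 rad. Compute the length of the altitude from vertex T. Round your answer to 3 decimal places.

724.992

The third angle is ∠S = π − ∠R − ∠T = 1.279 rad.
Law of sines: r = s·sin R/sin S ≈ 757.08.
Law of sines: t = s·sin T/sin S ≈ 342.39.
Area = ½·s·r·sin T ≈ 1.2411e+05.
The altitude from T has length 2·area/t ≈ 724.99.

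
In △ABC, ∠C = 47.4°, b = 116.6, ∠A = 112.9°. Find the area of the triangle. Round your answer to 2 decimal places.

13674.03

The third angle is ∠B = 180° − ∠C − ∠A = 19.70°.
Law of sines: a = b·sin A/sin B ≈ 318.63.
Law of sines: c = b·sin C/sin B ≈ 254.61.
Area = ½·b·a·sin C ≈ 13674.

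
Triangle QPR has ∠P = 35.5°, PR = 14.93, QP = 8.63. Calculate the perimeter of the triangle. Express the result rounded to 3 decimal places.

32.919

By the law of cosines, RQ² = QP² + PR² − 2·QP·PR·cos P = 87.591, so RQ ≈ 9.359.
Semiperimeter s = (14.93+9.359+8.63)/2 = 16.46.
Perimeter = 14.93 + 9.359 + 8.63 = 32.919.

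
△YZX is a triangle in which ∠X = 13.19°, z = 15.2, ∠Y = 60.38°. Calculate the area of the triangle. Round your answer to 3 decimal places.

23.890

The third angle is ∠Z = 180° − ∠X − ∠Y = 106.43°.
Law of sines: y = z·sin Y/sin Z ≈ 13.776.
Law of sines: x = z·sin X/sin Z ≈ 3.616.
Area = ½·z·y·sin X ≈ 23.89.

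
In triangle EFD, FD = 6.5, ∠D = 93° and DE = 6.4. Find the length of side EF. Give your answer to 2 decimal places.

9.36

By the law of cosines, EF² = FD² + DE² − 2·FD·DE·cos D = 87.564, so EF ≈ 9.3576.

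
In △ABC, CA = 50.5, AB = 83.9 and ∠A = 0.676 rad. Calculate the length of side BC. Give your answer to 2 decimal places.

By the law of cosines, BC² = CA² + AB² − 2·CA·AB·cos A = 2979.1, so BC ≈ 54.581.

54.58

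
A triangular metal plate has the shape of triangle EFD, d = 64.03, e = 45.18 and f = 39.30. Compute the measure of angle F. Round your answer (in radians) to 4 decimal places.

By the law of cosines, cos F = (d² + e² − f²) / (2·d·e) ≈ 0.79447, so ∠F ≈ 0.653 rad.

0.6527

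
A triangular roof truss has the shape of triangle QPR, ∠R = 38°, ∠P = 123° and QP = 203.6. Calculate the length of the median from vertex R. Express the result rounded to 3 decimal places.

m_R ≈ 184.103

The third angle is ∠Q = 180° − ∠P − ∠R = 19.00°.
Law of sines: PR = QP·sin Q/sin R ≈ 107.67.
Law of sines: RQ = QP·sin P/sin R ≈ 277.35.
Median from R: ½√(2·PR² + 2·RQ² − QP²) ≈ 184.1.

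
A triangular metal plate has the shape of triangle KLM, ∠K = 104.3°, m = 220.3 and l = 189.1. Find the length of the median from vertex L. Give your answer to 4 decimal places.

By the law of cosines, k² = l² + m² − 2·l·m·cos K = 1.0487e+05, so k ≈ 323.84.
Median from L: ½√(2·m² + 2·k² − l²) ≈ 260.31.

m_L ≈ 260.3103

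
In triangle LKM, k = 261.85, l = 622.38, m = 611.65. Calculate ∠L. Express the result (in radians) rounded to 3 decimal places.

1.397

By the law of cosines, cos L = (k² + m² − l²) / (2·k·m) ≈ 0.17272, so ∠L ≈ 1.397 rad.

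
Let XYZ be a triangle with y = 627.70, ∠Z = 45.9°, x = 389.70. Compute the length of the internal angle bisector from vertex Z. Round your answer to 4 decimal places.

By the law of cosines, z² = x² + y² − 2·x·y·cos Z = 2.0541e+05, so z ≈ 453.22.
The bisector from Z has length 2·x·y·cos(∠Z/2)/(x+y) ≈ 442.8.

t_Z ≈ 442.7999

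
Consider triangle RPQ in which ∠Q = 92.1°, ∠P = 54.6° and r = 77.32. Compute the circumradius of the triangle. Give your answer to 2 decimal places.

The third angle is ∠R = 180° − ∠P − ∠Q = 33.30°.
Law of sines: p = r·sin P/sin R ≈ 114.8.
Law of sines: q = r·sin Q/sin R ≈ 140.74.
Circumradius = r/(2 sin R) ≈ 70.416.

70.42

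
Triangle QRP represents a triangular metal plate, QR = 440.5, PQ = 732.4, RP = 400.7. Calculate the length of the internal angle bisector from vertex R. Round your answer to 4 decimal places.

206.6546

By the law of cosines, cos R = (QR² + RP² − PQ²) / (2·QR·RP) ≈ -0.51502, so ∠R ≈ 121.00°.
The bisector from R has length 2·QR·RP·cos(∠R/2)/(QR+RP) ≈ 206.65.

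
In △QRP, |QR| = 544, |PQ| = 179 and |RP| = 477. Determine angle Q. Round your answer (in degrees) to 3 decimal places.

∠Q ≈ 58.951°

By the law of cosines, cos Q = (|PQ|² + |QR|² − |RP|²) / (2·|PQ|·|QR|) ≈ 0.51577, so ∠Q ≈ 58.95°.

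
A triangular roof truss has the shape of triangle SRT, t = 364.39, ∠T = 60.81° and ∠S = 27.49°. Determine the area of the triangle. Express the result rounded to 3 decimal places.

area ≈ 35087.614

The third angle is ∠R = 180° − ∠T − ∠S = 91.70°.
Law of sines: s = t·sin S/sin T ≈ 192.67.
Law of sines: r = t·sin R/sin T ≈ 417.21.
Area = ½·t·s·sin R ≈ 35088.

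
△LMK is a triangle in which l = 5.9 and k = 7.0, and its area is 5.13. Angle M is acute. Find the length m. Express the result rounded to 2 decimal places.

From area = ½·k·l·sin M, we get sin M = 2·area/(k·l) ≈ 0.24843.
Taking the acute solution, ∠M ≈ 14.38°.
Law of cosines then gives m ≈ 1.9492.

1.95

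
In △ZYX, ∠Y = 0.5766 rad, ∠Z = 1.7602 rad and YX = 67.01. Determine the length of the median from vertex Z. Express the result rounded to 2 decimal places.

The third angle is ∠X = π − ∠Z − ∠Y = 0.8048 rad.
Law of sines: XZ = YX·sin Y/sin Z ≈ 37.198.
Law of sines: ZY = YX·sin X/sin Z ≈ 49.173.
Median from Z: ½√(2·XZ² + 2·ZY² − YX²) ≈ 27.896.

27.90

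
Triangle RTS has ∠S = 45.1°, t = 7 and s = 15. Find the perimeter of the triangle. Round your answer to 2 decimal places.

perimeter ≈ 41.10

Law of sines: sin T = t·sin S/s ≈ 0.33056.
Since s ≥ t, only the acute value applies: ∠T ≈ 19.30°.
Then ∠R = 180° − ∠S − ∠T ≈ 115.60°.
Law of sines gives r = s·sin R/sin S ≈ 19.098.
Semiperimeter p = (19.098+7+15)/2 = 20.549.
Perimeter = 19.098 + 7 + 15 = 41.098.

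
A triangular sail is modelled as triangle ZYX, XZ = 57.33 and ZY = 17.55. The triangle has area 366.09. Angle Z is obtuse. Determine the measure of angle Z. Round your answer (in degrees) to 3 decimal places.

From area = ½·XZ·ZY·sin Z, we get sin Z = 2·area/(XZ·ZY) ≈ 0.72771.
Taking the obtuse solution, ∠Z ≈ 133.31°.

∠Z ≈ 133.305°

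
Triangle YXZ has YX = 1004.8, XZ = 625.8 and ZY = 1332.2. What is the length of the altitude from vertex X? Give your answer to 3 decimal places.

Semiperimeter s = (625.8 + 1332.2 + 1004.8)/2 = 1481.4.
Heron's formula: area = √(1481.4·855.6·149.2·476.6) ≈ 3.0022e+05.
The altitude from X has length 2·area/ZY ≈ 450.71.

450.706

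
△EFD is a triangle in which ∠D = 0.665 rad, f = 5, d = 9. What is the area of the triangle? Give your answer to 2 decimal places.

Law of sines: sin F = f·sin D/d ≈ 0.34281.
Since d ≥ f, only the acute value applies: ∠F ≈ 0.350 rad.
Then ∠E = π − ∠D − ∠F ≈ 2.127 rad.
Law of sines gives e = d·sin E/sin D ≈ 12.389.
Area = ½·d·f·sin E ≈ 19.112.

19.11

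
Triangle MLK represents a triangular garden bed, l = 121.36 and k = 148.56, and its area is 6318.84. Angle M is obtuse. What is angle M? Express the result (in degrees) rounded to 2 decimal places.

135.50

From area = ½·l·k·sin M, we get sin M = 2·area/(l·k) ≈ 0.70095.
Taking the obtuse solution, ∠M ≈ 135.50°.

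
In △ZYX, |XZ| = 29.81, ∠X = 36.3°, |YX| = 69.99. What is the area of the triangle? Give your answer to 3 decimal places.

Area = ½·|YX|·|XZ|·sin X ≈ 617.59.

617.589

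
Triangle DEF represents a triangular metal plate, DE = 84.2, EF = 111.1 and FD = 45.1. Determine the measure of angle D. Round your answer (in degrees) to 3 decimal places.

∠D ≈ 115.082°

By the law of cosines, cos D = (FD² + DE² − EF²) / (2·FD·DE) ≈ -0.42391, so ∠D ≈ 115.08°.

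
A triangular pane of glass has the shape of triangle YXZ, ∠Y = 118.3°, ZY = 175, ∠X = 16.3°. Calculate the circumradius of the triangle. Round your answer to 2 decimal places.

R ≈ 311.76

The third angle is ∠Z = 180° − ∠Y − ∠X = 45.40°.
Law of sines: XZ = ZY·sin Y/sin X ≈ 548.99.
Law of sines: YX = ZY·sin Z/sin X ≈ 443.96.
Circumradius = ZY/(2 sin X) ≈ 311.76.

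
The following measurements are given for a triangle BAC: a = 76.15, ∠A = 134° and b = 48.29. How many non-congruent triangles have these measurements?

1

b·sin A = 48.29·sin(134°) ≈ 34.74.
Since ∠A is not acute, a triangle exists only if a > b; here a > b, so there is exactly one triangle.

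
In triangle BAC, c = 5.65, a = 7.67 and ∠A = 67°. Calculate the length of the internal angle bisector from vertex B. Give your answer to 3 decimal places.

5.320

Law of sines: sin C = c·sin A/a ≈ 0.67808.
Since a ≥ c, only the acute value applies: ∠C ≈ 42.69°.
Then ∠B = 180° − ∠A − ∠C ≈ 70.31°.
Law of sines gives b = a·sin B/sin A ≈ 7.845.
The bisector from B has length 2·a·c·cos(∠B/2)/(a+c) ≈ 5.3201.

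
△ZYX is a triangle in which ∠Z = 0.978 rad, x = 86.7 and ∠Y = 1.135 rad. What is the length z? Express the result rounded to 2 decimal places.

83.95

The third angle is ∠X = π − ∠Z − ∠Y = 1.029 rad.
Law of sines: z = x·sin Z/sin X ≈ 83.948.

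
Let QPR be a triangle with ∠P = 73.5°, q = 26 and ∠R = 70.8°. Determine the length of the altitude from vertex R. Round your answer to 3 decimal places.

The third angle is ∠Q = 180° − ∠P − ∠R = 35.70°.
Law of sines: p = q·sin P/sin Q ≈ 42.721.
Law of sines: r = q·sin R/sin Q ≈ 42.077.
Area = ½·q·p·sin R ≈ 524.48.
The altitude from R has length 2·area/r ≈ 24.929.

24.929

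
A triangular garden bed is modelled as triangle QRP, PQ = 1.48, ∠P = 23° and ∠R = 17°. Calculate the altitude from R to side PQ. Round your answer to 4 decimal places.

The third angle is ∠Q = 180° − ∠R − ∠P = 140.00°.
Law of sines: RP = PQ·sin Q/sin R ≈ 3.2538.
Law of sines: QR = PQ·sin P/sin R ≈ 1.9779.
Area = ½·PQ·RP·sin P ≈ 0.94081.
The altitude from R has length 2·area/PQ ≈ 1.2714.

h_R ≈ 1.2714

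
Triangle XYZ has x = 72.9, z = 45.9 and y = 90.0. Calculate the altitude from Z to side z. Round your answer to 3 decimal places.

Semiperimeter s = (72.9 + 90 + 45.9)/2 = 104.4.
Heron's formula: area = √(104.4·31.5·14.4·58.5) ≈ 1664.4.
The altitude from Z has length 2·area/z ≈ 72.524.

h_Z ≈ 72.524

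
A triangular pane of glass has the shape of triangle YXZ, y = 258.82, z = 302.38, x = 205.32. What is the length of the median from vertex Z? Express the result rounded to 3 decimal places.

m_Z ≈ 178.083

Median from Z: ½√(2·y² + 2·x² − z²) ≈ 178.08.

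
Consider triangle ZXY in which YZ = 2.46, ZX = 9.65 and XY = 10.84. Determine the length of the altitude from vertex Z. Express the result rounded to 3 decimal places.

Semiperimeter s = (10.84 + 2.46 + 9.65)/2 = 11.475.
Heron's formula: area = √(11.475·0.635·9.015·1.825) ≈ 10.949.
The altitude from Z has length 2·area/XY ≈ 2.0201.

h_Z ≈ 2.020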